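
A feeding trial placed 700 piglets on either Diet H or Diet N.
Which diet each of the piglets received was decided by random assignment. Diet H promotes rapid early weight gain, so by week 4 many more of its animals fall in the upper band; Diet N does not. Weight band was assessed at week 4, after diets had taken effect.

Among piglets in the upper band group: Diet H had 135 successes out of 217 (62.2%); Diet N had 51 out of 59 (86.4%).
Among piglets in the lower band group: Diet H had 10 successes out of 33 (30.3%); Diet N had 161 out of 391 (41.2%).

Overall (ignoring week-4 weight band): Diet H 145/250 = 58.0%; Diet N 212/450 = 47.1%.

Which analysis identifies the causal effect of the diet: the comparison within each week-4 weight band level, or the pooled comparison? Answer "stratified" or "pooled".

pooled

The distribution of week-4 weight band is itself part of what the diet does — it is an intermediate outcome. Holding it fixed would remove that part of the effect; the total effect is the pooled difference.
Pooled: Diet H 58.0% vs Diet N 47.1%; Diet H is higher overall.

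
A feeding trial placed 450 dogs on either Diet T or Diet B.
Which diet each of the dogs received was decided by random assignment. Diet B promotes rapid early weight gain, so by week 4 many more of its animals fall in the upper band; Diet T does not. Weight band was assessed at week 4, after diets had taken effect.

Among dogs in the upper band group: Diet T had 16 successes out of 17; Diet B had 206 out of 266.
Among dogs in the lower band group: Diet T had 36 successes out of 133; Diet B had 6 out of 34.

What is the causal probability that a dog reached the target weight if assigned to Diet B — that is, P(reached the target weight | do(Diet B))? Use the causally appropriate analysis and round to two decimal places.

0.71

Week-4 weight band lies on the pathway diet → week-4 weight band → outcome, so adjusting for it blocks the indirect effect. For the total causal effect of diet, use the unadjusted pooled rates.
So P(outcome | do(Diet B)) is just the pooled rate for Diet B: 212/300 = 0.707.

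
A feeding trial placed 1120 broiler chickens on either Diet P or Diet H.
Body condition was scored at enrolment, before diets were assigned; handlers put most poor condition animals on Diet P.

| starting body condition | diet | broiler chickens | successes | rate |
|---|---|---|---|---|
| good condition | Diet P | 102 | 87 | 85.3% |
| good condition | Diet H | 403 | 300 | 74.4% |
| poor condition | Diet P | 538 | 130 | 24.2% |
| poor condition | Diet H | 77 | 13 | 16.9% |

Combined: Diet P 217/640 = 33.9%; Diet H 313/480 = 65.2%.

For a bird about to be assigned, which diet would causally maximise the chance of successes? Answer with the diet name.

Diet P

The imbalance in starting body condition arose from how broiler chickens were allocated, not from anything the diet did; and starting body condition independently affects the outcome. The pooled gap is confounded — condition on starting body condition.
Within each level — good condition: 85.3% vs 74.4%; poor condition: 24.2% vs 16.9% — Diet P is higher every time.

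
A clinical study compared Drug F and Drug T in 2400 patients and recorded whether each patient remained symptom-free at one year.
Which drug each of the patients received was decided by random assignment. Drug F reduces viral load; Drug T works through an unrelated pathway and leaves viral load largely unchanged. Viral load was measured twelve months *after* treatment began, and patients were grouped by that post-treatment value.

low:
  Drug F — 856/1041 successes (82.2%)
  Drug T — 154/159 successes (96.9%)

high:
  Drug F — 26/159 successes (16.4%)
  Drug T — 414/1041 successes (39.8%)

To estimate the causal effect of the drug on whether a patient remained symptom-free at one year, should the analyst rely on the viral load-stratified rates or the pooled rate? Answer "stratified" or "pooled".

Within every viral load level Drug T has the higher rate, yet pooled Drug F does — Simpson's reversal.
Stratifying would compare drugs among patients the drugs themselves sorted into viral load groups — a form of selection on an intermediate. The unconditioned pooled rates give the total causal effect.
Pooled: Drug F 73.5% vs Drug T 47.3%; Drug F is higher overall.

pooled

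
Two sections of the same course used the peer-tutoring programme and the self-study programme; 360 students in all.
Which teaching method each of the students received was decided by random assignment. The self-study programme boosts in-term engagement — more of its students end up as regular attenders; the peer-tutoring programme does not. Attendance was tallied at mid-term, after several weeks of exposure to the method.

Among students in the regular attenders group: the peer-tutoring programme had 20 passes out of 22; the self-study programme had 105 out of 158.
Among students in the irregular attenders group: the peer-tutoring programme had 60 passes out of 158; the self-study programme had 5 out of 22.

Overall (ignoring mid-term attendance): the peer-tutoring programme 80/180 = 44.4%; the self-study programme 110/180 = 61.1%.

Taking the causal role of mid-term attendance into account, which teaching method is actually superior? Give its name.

Because the teaching method influences mid-term attendance, mid-term attendance is a post-treatment mediator, not a confounder. Stratifying on it would bias the estimate; the causal effect is the crude pooled difference.
Pooled: the peer-tutoring programme 44.4% vs the self-study programme 61.1%; the self-study programme is higher overall.

the self-study programme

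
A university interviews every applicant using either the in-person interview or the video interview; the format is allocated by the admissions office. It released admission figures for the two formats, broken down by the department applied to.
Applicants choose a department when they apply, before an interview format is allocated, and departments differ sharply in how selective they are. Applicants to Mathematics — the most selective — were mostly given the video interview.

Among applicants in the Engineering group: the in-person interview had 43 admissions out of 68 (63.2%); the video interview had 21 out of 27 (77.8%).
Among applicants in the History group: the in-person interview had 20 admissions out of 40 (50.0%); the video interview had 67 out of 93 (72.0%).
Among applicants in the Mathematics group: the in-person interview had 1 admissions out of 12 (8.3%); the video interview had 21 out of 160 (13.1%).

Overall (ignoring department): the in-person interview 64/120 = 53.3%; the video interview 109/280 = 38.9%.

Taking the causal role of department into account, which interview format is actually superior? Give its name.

the video interview

Department satisfies the back-door criterion: it is not a descendant of the interview format, and it blocks the spurious path from interview format to outcome. Adjusting for it (i.e., using the within-department rates) gives the causal effect.
Within each level — Engineering: 63.2% vs 77.8%; History: 50.0% vs 72.0%; Mathematics: 8.3% vs 13.1% — the video interview is higher every time.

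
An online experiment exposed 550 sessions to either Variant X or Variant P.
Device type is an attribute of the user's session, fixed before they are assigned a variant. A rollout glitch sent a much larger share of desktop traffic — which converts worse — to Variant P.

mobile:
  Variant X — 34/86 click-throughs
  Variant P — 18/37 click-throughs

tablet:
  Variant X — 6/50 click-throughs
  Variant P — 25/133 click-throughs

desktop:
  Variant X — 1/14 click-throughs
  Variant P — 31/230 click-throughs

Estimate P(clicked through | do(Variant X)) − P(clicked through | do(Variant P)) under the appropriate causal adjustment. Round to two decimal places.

-0.07

The stratified and pooled comparisons disagree (Variant P wins within each device type; Variant X wins overall), so the answer turns on the causal role of device type.
The imbalance in device type arose from how sessions were allocated, not from anything the variant did; and device type independently affects the outcome. The pooled gap is confounded — condition on device type.
Adjusting over the population distribution of device type: 0.224·(0.395−0.486) + 0.333·(0.120−0.188) + 0.444·(0.071−0.135) = -0.071.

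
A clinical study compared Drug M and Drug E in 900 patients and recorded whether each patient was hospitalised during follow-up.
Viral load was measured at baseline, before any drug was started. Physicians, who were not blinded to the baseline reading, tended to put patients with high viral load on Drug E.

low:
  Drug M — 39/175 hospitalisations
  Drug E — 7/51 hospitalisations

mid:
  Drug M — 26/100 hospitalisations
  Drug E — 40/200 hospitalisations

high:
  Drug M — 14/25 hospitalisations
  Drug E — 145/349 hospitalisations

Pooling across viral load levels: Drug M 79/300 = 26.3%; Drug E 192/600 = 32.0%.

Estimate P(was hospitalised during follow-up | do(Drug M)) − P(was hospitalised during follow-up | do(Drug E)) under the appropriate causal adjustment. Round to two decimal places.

The stratified and pooled comparisons disagree (Drug E wins within each viral load; Drug M wins overall), so the answer turns on the causal role of viral load.
Viral load satisfies the back-door criterion: it is not a descendant of the drug, and it blocks the spurious path from drug to outcome. Adjusting for it (i.e., using the within-viral load rates) gives the causal effect.
Adjusting over the population distribution of viral load: 0.251·(0.223−0.137) + 0.333·(0.260−0.200) + 0.416·(0.560−0.415) = +0.102.

+0.10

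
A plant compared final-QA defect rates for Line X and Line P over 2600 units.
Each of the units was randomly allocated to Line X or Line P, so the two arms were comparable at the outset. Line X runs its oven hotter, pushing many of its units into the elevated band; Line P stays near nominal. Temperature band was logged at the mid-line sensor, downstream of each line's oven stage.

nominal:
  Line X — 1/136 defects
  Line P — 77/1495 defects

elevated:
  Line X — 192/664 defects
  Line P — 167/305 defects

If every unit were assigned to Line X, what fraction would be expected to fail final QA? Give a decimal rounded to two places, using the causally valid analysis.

0.24

The in-process temperature band-specific comparison favours Line X throughout, but the pooled figures favour Line P. The question is whether to condition on in-process temperature band.
In-process temperature band here is a post-treatment variable shaped by the line; conditioning on it would introduce bias rather than remove it. The overall comparison is the causal one.
So P(outcome | do(Line X)) is just the pooled rate for Line X: 193/800 = 0.241.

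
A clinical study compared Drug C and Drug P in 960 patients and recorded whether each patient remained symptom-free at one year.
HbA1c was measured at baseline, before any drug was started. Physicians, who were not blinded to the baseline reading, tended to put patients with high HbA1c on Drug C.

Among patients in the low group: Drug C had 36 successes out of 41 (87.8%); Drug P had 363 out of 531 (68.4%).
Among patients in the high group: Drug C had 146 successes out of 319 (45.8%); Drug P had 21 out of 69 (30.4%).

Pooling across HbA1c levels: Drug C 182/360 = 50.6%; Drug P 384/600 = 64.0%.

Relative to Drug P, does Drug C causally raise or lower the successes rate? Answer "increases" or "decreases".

Within every HbA1c level Drug C has the higher rate, yet pooled Drug P does — Simpson's reversal.
Here HbA1c is a common cause — it drives both which drug a case falls under and the outcome. The crude comparison mixes populations; the stratum-specific rates are the causally relevant ones.
Within each level — low: 87.8% vs 68.4%; high: 45.8% vs 30.4% — Drug C is higher every time.

increases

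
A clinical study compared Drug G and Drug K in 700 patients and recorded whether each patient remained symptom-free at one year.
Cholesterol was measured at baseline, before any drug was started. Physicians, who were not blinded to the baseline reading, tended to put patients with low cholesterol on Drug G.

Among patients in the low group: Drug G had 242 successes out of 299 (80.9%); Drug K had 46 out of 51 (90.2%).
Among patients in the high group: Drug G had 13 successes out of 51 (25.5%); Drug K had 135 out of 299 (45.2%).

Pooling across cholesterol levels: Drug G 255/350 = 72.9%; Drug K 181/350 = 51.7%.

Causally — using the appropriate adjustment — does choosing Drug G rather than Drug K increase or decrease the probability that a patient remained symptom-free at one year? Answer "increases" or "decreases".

The stratified and pooled comparisons disagree (Drug K wins within each cholesterol; Drug G wins overall), so the answer turns on the causal role of cholesterol.
Here cholesterol is a common cause — it drives both which drug a case falls under and the outcome. The crude comparison mixes populations; the stratum-specific rates are the causally relevant ones.
Within each level — low: 80.9% vs 90.2%; high: 25.5% vs 45.2% — Drug K is higher every time.

decreases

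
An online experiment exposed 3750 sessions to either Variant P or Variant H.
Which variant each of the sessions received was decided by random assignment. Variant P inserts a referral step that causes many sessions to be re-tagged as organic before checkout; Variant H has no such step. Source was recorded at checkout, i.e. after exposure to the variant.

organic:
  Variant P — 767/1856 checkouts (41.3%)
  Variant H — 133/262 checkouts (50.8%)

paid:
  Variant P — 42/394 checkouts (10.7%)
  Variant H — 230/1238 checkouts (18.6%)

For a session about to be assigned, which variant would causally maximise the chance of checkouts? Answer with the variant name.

Because the variant influences traffic source, traffic source is a post-treatment mediator, not a confounder. Stratifying on it would bias the estimate; the causal effect is the crude pooled difference.
Pooled: Variant P 36.0% vs Variant H 24.2%; Variant P is higher overall.

Variant P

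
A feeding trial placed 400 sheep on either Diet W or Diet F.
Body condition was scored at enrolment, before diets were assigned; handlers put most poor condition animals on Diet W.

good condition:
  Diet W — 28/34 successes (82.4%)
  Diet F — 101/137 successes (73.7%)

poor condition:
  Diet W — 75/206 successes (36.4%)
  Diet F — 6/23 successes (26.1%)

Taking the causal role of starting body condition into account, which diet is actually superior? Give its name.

Diet W

The imbalance in starting body condition arose from how sheep were allocated, not from anything the diet did; and starting body condition independently affects the outcome. The pooled gap is confounded — condition on starting body condition.
Within each level — good condition: 82.4% vs 73.7%; poor condition: 36.4% vs 26.1% — Diet W is higher every time.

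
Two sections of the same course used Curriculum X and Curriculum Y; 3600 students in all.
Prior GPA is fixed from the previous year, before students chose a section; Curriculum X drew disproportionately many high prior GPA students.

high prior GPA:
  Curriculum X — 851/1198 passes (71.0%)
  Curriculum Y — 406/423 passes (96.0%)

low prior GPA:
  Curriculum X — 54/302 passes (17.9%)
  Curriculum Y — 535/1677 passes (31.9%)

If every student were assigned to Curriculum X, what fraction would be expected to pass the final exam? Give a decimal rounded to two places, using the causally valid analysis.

Prior GPA band satisfies the back-door criterion: it is not a descendant of the teaching method, and it blocks the spurious path from teaching method to outcome. Adjusting for it (i.e., using the within-prior GPA band rates) gives the causal effect.
Standardising Curriculum X to the population prior GPA band mix: 0.450·851/1198 + 0.550·54/302 = 0.418.

0.42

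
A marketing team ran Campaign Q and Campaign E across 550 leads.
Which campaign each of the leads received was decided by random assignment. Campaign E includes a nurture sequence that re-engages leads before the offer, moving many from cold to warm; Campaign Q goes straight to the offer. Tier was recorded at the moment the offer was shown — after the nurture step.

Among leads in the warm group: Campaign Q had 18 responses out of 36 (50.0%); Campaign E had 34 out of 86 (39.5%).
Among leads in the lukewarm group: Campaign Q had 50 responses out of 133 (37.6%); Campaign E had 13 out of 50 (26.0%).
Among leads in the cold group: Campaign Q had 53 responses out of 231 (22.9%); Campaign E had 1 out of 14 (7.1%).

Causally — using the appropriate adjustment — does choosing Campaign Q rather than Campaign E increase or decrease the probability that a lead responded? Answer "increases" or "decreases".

decreases

Engagement tier here is a post-treatment variable shaped by the campaign; conditioning on it would introduce bias rather than remove it. The overall comparison is the causal one.
Pooled: Campaign Q 30.2% vs Campaign E 32.0%; Campaign E is higher overall.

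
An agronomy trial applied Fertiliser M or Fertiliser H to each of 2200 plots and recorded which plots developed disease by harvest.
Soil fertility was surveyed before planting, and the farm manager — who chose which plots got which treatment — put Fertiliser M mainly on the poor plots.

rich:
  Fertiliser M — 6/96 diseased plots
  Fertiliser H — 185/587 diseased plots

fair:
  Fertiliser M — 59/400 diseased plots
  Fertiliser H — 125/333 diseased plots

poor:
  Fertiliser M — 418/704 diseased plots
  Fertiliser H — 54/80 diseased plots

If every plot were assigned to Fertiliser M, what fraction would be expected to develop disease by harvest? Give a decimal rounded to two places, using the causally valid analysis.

0.28

The imbalance in soil fertility arose from how plots were allocated, not from anything the fertiliser did; and soil fertility independently affects the outcome. The pooled gap is confounded — condition on soil fertility.
Standardising Fertiliser M to the population soil fertility mix: 0.310·6/96 + 0.333·59/400 + 0.356·418/704 = 0.280.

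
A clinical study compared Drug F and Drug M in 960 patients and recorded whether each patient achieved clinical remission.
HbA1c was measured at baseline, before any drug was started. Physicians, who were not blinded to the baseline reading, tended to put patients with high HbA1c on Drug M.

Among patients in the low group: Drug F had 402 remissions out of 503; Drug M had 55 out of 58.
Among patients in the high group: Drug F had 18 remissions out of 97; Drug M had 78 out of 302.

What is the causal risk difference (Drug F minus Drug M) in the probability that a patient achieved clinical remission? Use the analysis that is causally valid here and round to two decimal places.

The imbalance in HbA1c arose from how patients were allocated, not from anything the drug did; and HbA1c independently affects the outcome. The pooled gap is confounded — condition on HbA1c.
Adjusting over the population distribution of HbA1c: 0.584·(0.799−0.948) + 0.416·(0.186−0.258) = -0.117.

-0.12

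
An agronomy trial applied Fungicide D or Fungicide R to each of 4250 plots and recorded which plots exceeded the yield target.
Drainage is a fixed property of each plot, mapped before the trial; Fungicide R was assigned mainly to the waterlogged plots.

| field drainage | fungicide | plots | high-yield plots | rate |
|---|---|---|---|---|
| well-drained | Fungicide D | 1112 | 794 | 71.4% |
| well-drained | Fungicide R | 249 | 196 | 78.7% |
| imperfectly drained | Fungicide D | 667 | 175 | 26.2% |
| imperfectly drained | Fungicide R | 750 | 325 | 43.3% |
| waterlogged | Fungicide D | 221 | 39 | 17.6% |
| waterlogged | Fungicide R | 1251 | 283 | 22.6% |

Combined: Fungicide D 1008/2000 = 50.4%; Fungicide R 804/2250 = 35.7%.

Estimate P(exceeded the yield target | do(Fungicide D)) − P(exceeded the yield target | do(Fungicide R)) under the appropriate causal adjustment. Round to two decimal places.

-0.10

The field drainage-specific comparison favours Fungicide R throughout, but the pooled figures favour Fungicide D. The question is whether to condition on field drainage.
Field drainage satisfies the back-door criterion: it is not a descendant of the fungicide, and it blocks the spurious path from fungicide to outcome. Adjusting for it (i.e., using the within-field drainage rates) gives the causal effect.
Adjusting over the population distribution of field drainage: 0.320·(0.714−0.787) + 0.333·(0.262−0.433) + 0.346·(0.176−0.226) = -0.098.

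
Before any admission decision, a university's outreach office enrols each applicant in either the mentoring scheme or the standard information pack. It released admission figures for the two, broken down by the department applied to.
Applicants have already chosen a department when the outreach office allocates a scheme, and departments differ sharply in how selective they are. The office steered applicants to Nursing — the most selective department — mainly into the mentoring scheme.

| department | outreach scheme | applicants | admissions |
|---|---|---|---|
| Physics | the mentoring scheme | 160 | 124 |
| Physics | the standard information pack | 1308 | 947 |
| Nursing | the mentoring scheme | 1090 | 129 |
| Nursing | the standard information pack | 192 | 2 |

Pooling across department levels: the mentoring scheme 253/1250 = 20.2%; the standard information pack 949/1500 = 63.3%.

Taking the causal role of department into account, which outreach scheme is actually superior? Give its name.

the mentoring scheme

Department differs across outreach schemes for reasons unrelated to any effect of the outreach scheme itself, and it separately predicts the outcome — a classic confounder. We must compare within department levels.
Within each level — Physics: 77.5% vs 72.4%; Nursing: 11.8% vs 1.0% — the mentoring scheme is higher every time.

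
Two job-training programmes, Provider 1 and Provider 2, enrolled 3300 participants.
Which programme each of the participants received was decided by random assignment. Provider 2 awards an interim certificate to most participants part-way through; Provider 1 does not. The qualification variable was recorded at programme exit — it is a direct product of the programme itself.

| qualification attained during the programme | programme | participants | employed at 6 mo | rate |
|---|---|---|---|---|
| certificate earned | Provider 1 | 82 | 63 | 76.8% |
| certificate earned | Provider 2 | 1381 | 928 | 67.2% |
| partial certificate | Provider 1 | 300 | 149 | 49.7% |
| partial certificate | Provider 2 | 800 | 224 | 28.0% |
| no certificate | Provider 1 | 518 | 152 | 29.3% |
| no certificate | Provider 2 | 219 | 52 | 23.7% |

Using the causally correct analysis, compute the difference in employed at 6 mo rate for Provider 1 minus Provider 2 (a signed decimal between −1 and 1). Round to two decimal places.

The stratified and pooled comparisons disagree (Provider 1 wins within each qualification attained during the programme; Provider 2 wins overall), so the answer turns on the causal role of qualification attained during the programme.
Qualification attained during the programme is downstream of the programme. One should not condition on a consequence of treatment, so the overall rates are the right comparison.
The causal difference is the pooled difference: 0.404 − 0.502 = -0.097.

-0.10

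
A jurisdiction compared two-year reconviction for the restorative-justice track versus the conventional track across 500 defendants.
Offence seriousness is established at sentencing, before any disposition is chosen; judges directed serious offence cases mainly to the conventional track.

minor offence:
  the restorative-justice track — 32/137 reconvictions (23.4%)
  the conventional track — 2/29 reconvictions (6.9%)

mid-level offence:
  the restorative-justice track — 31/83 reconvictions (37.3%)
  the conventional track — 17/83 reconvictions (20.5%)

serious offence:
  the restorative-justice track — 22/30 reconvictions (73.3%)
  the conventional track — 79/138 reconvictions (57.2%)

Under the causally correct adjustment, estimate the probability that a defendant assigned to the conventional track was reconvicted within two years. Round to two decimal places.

0.28

The stratified and pooled comparisons disagree (the conventional track wins within each offence seriousness; the restorative-justice track wins overall), so the answer turns on the causal role of offence seriousness.
Offence seriousness is set before the disposition has any effect — it is not caused by the disposition — and it independently drives the outcome. That makes it a confounder, so the causal comparison is within offence seriousness levels.
Standardising the conventional track to the population offence seriousness mix: 0.332·2/29 + 0.332·17/83 + 0.336·79/138 = 0.283.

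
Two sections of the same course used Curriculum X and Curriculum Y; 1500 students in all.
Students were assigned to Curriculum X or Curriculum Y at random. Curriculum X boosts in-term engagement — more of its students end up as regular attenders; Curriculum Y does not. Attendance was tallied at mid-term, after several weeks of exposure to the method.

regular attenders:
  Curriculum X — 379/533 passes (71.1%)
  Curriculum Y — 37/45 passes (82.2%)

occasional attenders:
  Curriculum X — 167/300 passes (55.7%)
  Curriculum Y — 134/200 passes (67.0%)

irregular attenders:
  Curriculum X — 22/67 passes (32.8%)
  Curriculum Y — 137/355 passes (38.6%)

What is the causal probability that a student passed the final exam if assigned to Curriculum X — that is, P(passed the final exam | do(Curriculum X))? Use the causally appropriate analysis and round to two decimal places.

The mid-term attendance-specific comparison favours Curriculum Y throughout, but the pooled figures favour Curriculum X. The question is whether to condition on mid-term attendance.
Mid-term attendance lies on the pathway teaching method → mid-term attendance → outcome, so adjusting for it blocks the indirect effect. For the total causal effect of teaching method, use the unadjusted pooled rates.
So P(outcome | do(Curriculum X)) is just the pooled rate for Curriculum X: 568/900 = 0.631.

0.63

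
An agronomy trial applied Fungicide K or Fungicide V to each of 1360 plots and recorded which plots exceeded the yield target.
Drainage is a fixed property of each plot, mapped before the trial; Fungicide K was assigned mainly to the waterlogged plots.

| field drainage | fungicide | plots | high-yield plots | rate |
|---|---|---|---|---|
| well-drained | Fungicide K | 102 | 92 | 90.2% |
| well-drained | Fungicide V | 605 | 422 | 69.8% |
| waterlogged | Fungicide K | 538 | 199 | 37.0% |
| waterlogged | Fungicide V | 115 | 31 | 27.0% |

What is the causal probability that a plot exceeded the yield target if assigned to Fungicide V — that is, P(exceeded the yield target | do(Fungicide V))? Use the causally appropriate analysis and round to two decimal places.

The field drainage-specific comparison favours Fungicide K throughout, but the pooled figures favour Fungicide V. The question is whether to condition on field drainage.
The imbalance in field drainage arose from how plots were allocated, not from anything the fungicide did; and field drainage independently affects the outcome. The pooled gap is confounded — condition on field drainage.
Standardising Fungicide V to the population field drainage mix: 0.520·422/605 + 0.480·31/115 = 0.492.

0.49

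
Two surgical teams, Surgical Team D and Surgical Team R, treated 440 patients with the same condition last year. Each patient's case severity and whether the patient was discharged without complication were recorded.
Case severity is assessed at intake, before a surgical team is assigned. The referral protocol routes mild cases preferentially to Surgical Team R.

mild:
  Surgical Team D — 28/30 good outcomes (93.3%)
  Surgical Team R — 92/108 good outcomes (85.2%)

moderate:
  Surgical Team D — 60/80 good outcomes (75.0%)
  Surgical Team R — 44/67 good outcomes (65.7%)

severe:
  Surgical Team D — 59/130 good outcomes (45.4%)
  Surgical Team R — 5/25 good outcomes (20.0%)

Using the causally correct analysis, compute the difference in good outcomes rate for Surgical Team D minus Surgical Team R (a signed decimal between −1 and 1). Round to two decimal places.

The case severity-specific comparison favours Surgical Team D throughout, but the pooled figures favour Surgical Team R. The question is whether to condition on case severity.
Case severity differs across surgical teams for reasons unrelated to any effect of the surgical team itself, and it separately predicts the outcome — a classic confounder. We must compare within case severity levels.
Adjusting over the population distribution of case severity: 0.314·(0.933−0.852) + 0.334·(0.750−0.657) + 0.352·(0.454−0.200) = +0.146.

+0.15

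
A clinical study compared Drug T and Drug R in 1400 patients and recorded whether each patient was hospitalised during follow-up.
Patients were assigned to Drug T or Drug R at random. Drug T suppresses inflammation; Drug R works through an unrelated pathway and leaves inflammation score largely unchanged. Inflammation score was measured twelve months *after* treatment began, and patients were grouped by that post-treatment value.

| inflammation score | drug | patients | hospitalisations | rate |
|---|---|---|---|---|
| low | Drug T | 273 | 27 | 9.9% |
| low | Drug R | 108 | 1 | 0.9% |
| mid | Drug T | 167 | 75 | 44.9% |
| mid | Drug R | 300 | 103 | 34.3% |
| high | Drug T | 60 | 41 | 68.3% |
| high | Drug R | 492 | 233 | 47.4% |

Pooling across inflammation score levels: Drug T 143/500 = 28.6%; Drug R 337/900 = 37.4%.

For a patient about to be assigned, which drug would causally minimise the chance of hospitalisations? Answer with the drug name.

Stratifying would compare drugs among patients the drugs themselves sorted into inflammation score groups — a form of selection on an intermediate. The unconditioned pooled rates give the total causal effect.
Pooled: Drug T 28.6% vs Drug R 37.4%; Drug T is lower overall.

Drug T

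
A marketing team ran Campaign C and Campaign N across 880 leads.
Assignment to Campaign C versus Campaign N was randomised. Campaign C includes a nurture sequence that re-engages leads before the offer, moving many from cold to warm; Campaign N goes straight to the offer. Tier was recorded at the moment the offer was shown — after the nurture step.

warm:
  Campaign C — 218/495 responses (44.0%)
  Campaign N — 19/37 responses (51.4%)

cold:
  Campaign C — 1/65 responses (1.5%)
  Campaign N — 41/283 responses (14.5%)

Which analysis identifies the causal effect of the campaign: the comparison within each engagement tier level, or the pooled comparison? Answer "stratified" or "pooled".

pooled

Within every engagement tier level Campaign N has the higher rate, yet pooled Campaign C does — Simpson's reversal.
Engagement tier is downstream of the campaign. One should not condition on a consequence of treatment, so the overall rates are the right comparison.
Pooled: Campaign C 39.1% vs Campaign N 18.8%; Campaign C is higher overall.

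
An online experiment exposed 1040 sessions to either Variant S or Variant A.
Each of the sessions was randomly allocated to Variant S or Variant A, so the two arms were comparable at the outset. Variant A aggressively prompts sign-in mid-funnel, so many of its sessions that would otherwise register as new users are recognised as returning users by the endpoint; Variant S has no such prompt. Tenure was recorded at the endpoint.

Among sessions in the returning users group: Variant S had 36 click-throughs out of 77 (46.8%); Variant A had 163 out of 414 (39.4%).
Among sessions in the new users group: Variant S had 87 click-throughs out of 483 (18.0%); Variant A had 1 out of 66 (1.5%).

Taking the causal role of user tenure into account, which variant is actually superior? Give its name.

Variant A

The stratified and pooled comparisons disagree (Variant S wins within each user tenure; Variant A wins overall), so the answer turns on the causal role of user tenure.
User tenure is recorded after the variant and is itself shifted by it — it sits on the causal path from variant to outcome. Conditioning on a mediator would strip out part of the effect we want; the pooled comparison gives the total causal effect.
Pooled: Variant S 22.0% vs Variant A 34.2%; Variant A is higher overall.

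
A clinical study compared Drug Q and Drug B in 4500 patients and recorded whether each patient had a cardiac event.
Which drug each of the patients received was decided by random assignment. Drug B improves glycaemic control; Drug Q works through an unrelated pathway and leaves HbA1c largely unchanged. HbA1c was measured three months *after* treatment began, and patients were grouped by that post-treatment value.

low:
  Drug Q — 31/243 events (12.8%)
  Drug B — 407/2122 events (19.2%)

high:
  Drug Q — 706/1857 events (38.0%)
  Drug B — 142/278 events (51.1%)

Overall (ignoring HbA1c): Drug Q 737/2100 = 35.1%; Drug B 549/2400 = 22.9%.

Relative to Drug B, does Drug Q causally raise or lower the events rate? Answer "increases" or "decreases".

increases

Stratifying would compare drugs among patients the drugs themselves sorted into HbA1c groups — a form of selection on an intermediate. The unconditioned pooled rates give the total causal effect.
Pooled: Drug Q 35.1% vs Drug B 22.9%; Drug B is lower overall.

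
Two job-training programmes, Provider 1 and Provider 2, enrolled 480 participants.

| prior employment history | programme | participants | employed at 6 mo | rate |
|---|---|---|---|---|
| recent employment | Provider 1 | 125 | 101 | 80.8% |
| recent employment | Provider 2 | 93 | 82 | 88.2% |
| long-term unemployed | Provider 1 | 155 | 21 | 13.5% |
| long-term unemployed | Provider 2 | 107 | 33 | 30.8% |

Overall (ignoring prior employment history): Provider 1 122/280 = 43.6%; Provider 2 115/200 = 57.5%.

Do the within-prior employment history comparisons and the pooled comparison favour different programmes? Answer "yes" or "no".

no

Within each prior employment history level (recent employment 80.8% vs 88.2%; long-term unemployed 13.5% vs 30.8%), Provider 2 has the higher rate every time. Pooled: 43.6% vs 57.5% — Provider 2 has the higher rate overall. They agree.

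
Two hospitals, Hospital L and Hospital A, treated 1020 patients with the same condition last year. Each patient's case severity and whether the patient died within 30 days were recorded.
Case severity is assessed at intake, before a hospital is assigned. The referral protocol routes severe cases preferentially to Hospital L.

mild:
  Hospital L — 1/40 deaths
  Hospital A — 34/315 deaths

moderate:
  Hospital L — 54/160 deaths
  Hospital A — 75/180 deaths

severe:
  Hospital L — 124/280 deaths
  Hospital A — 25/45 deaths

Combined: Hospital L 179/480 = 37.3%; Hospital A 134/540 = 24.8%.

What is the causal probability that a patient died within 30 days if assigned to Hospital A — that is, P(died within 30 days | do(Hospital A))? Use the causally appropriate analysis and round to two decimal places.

0.35

Within every case severity level Hospital L has the lower rate, yet pooled Hospital A does — Simpson's reversal.
Case severity differs across hospitals for reasons unrelated to any effect of the hospital itself, and it separately predicts the outcome — a classic confounder. We must compare within case severity levels.
Standardising Hospital A to the population case severity mix: 0.348·34/315 + 0.333·75/180 + 0.319·25/45 = 0.353.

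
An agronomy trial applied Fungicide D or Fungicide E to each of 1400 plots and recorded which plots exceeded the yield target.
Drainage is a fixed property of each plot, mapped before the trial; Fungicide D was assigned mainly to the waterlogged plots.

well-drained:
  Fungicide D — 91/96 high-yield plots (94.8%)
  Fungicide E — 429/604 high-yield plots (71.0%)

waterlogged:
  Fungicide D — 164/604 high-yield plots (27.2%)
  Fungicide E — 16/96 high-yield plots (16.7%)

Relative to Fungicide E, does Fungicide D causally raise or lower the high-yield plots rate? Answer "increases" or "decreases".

Nothing the fungicide does changes field drainage; the imbalance is an allocation artefact. With field drainage also predicting the outcome, the pooled figure is confounded, and the within-stratum comparison is the causal one.
Within each level — well-drained: 94.8% vs 71.0%; waterlogged: 27.2% vs 16.7% — Fungicide D is higher every time.

increases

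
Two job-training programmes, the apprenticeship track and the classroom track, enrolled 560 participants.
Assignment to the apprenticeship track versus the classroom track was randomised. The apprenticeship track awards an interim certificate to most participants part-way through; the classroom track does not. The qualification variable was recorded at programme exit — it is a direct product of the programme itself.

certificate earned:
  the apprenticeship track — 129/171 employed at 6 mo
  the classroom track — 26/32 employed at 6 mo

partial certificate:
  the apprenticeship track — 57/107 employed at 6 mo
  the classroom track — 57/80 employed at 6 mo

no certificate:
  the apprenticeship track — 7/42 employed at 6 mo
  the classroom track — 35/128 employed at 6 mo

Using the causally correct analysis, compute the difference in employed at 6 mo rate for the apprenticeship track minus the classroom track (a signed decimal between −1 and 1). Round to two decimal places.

Qualification attained during the programme lies on the pathway programme → qualification attained during the programme → outcome, so adjusting for it blocks the indirect effect. For the total causal effect of programme, use the unadjusted pooled rates.
The causal difference is the pooled difference: 0.603 − 0.492 = +0.111.

+0.11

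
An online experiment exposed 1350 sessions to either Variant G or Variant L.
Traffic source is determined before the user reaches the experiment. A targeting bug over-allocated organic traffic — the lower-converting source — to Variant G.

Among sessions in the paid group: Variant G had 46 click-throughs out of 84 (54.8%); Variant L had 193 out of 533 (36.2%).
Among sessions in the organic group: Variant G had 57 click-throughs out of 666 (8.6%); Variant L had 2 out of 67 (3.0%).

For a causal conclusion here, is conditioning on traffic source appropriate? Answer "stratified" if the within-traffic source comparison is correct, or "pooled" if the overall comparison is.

Traffic source is set before the variant has any effect — it is not caused by the variant — and it independently drives the outcome. That makes it a confounder, so the causal comparison is within traffic source levels.
Within each level — paid: 54.8% vs 36.2%; organic: 8.6% vs 3.0% — Variant G is higher every time.

stratified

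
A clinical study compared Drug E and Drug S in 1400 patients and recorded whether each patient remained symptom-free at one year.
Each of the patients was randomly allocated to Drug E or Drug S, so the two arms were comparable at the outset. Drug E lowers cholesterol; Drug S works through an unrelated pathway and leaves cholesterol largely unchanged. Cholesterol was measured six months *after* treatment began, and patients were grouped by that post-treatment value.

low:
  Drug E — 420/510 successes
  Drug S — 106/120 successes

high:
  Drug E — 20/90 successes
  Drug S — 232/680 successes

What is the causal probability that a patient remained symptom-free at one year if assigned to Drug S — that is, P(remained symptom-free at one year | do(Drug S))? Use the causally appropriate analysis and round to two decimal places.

0.42

Cholesterol is downstream of the drug. One should not condition on a consequence of treatment, so the overall rates are the right comparison.
So P(outcome | do(Drug S)) is just the pooled rate for Drug S: 338/800 = 0.422.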